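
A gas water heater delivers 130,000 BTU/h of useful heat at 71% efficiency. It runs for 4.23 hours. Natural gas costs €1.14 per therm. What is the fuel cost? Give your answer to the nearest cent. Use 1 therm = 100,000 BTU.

Heat delivered = 130,000 BTU/h × 4.23 h = 549,900 BTU
Gas input = 549,900 / 0.71 = 774,507 BTU
= 774,507 / 100,000 = 7.745 therm
Cost = 7.745 × €1.14/therm = €8.83

€8.83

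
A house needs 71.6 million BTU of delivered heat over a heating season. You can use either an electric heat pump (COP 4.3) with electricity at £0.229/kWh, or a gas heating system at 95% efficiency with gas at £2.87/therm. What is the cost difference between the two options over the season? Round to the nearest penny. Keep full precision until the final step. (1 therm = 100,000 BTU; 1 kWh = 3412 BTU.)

Heat load = 71.6 × 10⁶ BTU = 71,600,000 BTU
Gas: input = 71,600,000 / 0.95 = 75,368,421 BTU = 753.7 therm → 753.7 × £2.87 = £2,163.07
Heat pump: 71,600,000 BTU / 3412 = 20,980 kWh heat; / 4.3 = 4,880 kWh in → × £0.229 = £1,117.56
Difference = |£2,163.07 − £1,117.56| = £1,045.51

£1045.51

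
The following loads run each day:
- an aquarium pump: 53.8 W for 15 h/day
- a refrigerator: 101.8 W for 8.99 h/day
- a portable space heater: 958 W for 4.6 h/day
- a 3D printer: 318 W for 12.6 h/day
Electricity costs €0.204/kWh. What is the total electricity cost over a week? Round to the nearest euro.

aquarium pump: 53.8 W × 15 h × 7 d = 5,649 Wh = 5.649 kWh
refrigerator: 101.8 W × 8.99 h × 7 d = 6,406 Wh = 6.406 kWh
portable space heater: 958 W × 4.6 h × 7 d = 30,848 Wh = 30.85 kWh
3D printer: 318 W × 12.6 h × 7 d = 28,048 Wh = 28.05 kWh
Total energy = 5.649 + 6.406 + 30.85 + 28.05 = 70.95 kWh
Cost = 70.95 kWh × €0.204 = €14.47 ≈ €14

€14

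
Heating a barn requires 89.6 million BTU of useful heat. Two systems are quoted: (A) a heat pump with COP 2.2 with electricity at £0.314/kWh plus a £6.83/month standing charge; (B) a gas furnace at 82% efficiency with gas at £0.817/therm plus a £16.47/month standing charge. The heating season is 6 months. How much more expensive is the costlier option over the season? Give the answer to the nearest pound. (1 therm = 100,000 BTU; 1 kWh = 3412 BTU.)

£2797

Heat load = 89.6 × 10⁶ BTU = 89,600,000 BTU
Gas: input = 89,600,000 / 0.82 = 109,268,293 BTU = 1,093 therm → 1,093 × £0.817 = £892.72; + 6 × £16.47 standing = £991.54
Heat pump: 89,600,000 BTU / 3412 = 26,260 kWh heat; / 2.2 = 11,940 kWh in → × £0.314 = £3,748.05; + 6 × £6.83 standing = £3,789.03
Difference = |£991.54 − £3,789.03| = £2,797.49 ≈ £2797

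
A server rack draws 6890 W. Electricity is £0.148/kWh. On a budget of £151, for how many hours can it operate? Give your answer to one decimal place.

Energy budget = £151 / £0.148 per kWh = 1,020 kWh = 1,020,270 Wh
Runtime = 1,020,270 Wh / 6890 W = 148.1 h

148.1 h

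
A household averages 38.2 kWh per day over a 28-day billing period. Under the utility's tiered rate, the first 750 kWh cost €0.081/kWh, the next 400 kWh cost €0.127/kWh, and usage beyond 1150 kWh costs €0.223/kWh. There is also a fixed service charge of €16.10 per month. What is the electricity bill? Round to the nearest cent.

Usage = 38.2 kWh/day × 28 days = 1069.6 kWh
First 750 kWh × €0.081 = €60.75
Next 319.6 kWh × €0.127 = €40.59
Remaining tier: 0 kWh (not reached)
Energy charge = €101.34; + service €16.10 = €117.44

€117.44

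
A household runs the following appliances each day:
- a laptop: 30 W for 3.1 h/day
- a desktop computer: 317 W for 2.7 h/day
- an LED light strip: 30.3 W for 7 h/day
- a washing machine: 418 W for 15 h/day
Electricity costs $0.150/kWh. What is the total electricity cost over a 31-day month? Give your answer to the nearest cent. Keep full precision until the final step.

$34.55

laptop: 30 W × 3.1 h × 31 d = 2,883 Wh = 2.883 kWh
desktop computer: 317 W × 2.7 h × 31 d = 26,533 Wh = 26.53 kWh
LED light strip: 30.3 W × 7 h × 31 d = 6,575 Wh = 6.575 kWh
washing machine: 418 W × 15 h × 31 d = 194,370 Wh = 194.4 kWh
Total energy = 2.883 + 26.53 + 6.575 + 194.4 = 230.4 kWh
Cost = 230.4 kWh × $0.150 = $34.55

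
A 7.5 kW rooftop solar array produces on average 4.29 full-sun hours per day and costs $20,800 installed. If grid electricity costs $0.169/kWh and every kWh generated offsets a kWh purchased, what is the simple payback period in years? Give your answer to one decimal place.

Daily generation = 7.5 kW × 4.29 h = 32.17 kWh
Annual generation = 32.17 × 365 = 11744 kWh
Annual savings = 11744 × $0.169 = $1,984.71
Payback = $20,800 / $1,984.71 = 10.5 years

10.5 years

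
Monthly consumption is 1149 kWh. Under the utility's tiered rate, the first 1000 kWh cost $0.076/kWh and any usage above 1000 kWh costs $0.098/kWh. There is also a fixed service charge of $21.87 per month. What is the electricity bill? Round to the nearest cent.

$112.47

First 1000 kWh × $0.076 = $76.00
Remaining 149 kWh × $0.098 = $14.60
Energy charge = $90.60; + service $21.87 = $112.47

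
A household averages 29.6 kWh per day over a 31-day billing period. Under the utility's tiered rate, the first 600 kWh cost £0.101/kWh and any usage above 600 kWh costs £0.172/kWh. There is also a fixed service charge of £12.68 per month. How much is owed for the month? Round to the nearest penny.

£127.91

Usage = 29.6 kWh/day × 31 days = 917.6 kWh
First 600 kWh × £0.101 = £60.60
Remaining 317.6 kWh × £0.172 = £54.63
Energy charge = £115.23; + service £12.68 = £127.91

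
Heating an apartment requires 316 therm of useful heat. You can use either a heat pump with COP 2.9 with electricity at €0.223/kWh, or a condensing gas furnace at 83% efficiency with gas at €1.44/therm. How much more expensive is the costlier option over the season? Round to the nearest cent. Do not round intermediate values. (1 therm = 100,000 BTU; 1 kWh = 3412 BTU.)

Heat load = 316 therm × 100,000 = 31,600,000 BTU
Gas: input = 31,600,000 / 0.830 = 38,072,289 BTU = 380.7 therm → 380.7 × €1.44 = €548.24
Heat pump: 31,600,000 BTU / 3412 = 9,261 kWh heat; / 2.9 = 3,194 kWh in → × €0.223 = €712.17
Difference = |€548.24 − €712.17| = €163.93

€163.93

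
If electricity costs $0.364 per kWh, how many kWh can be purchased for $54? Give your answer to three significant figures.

$54 / $0.364 per kWh = 148.4 kWh

148 kWh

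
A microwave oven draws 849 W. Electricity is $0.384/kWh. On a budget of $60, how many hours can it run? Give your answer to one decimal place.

Energy budget = $60 / $0.384 per kWh = 156.2 kWh = 156,250 Wh
Runtime = 156,250 Wh / 849 W = 184 h

184.0 h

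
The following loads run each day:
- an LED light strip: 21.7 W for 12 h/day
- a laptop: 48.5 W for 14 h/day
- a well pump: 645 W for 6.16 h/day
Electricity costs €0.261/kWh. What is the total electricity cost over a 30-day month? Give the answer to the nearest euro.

LED light strip: 21.7 W × 12 h × 30 d = 7,812 Wh = 7.812 kWh
laptop: 48.5 W × 14 h × 30 d = 20,370 Wh = 20.37 kWh
well pump: 645 W × 6.16 h × 30 d = 119,196 Wh = 119.2 kWh
Total energy = 7.812 + 20.37 + 119.2 = 147.4 kWh
Cost = 147.4 kWh × €0.261 = €38.47 ≈ €38

€38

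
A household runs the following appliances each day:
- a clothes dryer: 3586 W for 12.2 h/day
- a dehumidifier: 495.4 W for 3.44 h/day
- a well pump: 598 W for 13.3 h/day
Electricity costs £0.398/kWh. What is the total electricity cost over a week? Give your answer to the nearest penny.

clothes dryer: 3586 W × 12.2 h × 7 d = 306,244 Wh = 306.2 kWh
dehumidifier: 495.4 W × 3.44 h × 7 d = 11,929 Wh = 11.93 kWh
well pump: 598 W × 13.3 h × 7 d = 55,674 Wh = 55.67 kWh
Total energy = 306.2 + 11.93 + 55.67 = 373.8 kWh
Cost = 373.8 kWh × £0.398 = £148.79

£148.79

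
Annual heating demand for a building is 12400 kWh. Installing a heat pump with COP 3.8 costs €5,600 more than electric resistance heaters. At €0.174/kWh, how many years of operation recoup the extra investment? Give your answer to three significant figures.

Resistance: 12400 kWh × €0.174 = €2,157.60/yr
Heat pump: 12400 / 3.8 = 3263 kWh in → × €0.174 = €567.79/yr
Annual savings = €1,589.81
Payback = €5,600 / €1,589.81 = 3.52 years

3.52 years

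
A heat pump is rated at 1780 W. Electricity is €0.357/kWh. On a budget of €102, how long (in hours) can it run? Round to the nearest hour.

Energy budget = €102 / €0.357 per kWh = 285.7 kWh = 285,714 Wh
Runtime = 285,714 Wh / 1780 W = 160.5 h

161 h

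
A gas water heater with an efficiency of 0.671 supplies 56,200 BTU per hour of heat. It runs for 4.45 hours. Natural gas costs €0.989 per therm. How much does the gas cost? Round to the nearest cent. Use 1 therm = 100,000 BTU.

€3.69

Heat delivered = 56,200 BTU/h × 4.45 h = 250,090 BTU
Gas input = 250,090 / 0.671 = 372,712 BTU
= 372,712 / 100,000 = 3.727 therm
Cost = 3.727 × €0.989/therm = €3.69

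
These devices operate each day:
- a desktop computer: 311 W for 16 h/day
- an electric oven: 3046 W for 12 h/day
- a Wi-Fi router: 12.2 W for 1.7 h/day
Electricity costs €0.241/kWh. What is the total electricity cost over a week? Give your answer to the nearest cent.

€70.09

desktop computer: 311 W × 16 h × 7 d = 34,832 Wh = 34.83 kWh
electric oven: 3046 W × 12 h × 7 d = 255,864 Wh = 255.9 kWh
Wi-Fi router: 12.2 W × 1.7 h × 7 d = 145 Wh = 0.1452 kWh
Total energy = 34.83 + 255.9 + 0.1452 = 290.8 kWh
Cost = 290.8 kWh × €0.241 = €70.09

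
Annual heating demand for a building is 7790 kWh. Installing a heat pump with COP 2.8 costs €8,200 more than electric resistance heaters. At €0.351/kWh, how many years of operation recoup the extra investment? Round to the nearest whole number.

Resistance: 7790 kWh × €0.351 = €2,734.29/yr
Heat pump: 7790 / 2.8 = 2782 kWh in → × €0.351 = €976.53/yr
Annual savings = €1,757.76
Payback = €8,200 / €1,757.76 = 4.67 years

5 years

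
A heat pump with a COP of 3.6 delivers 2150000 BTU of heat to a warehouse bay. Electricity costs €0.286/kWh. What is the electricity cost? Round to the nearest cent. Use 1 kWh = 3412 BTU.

Heat delivered = 2,150,000 BTU / 3412 = 630.1 kWh
Electrical input = 630.1 kWh / 3.6 = 175 kWh
Cost = 175 × €0.286/kWh = €50.06

€50.06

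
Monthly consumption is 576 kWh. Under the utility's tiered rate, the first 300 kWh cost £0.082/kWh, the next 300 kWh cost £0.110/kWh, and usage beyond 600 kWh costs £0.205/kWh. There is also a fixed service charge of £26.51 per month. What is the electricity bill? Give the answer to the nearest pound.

First 300 kWh × £0.082 = £24.60
Next 276 kWh × £0.110 = £30.36
Remaining tier: 0 kWh (not reached)
Energy charge = £54.96; + service £26.51 = £81.47 ≈ £81

£81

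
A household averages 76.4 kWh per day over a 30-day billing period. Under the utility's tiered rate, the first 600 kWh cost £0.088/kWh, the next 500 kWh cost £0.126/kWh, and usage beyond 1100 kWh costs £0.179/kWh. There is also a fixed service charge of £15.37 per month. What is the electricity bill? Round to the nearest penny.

£344.54

Usage = 76.4 kWh/day × 30 days = 2292 kWh
First 600 kWh × £0.088 = £52.80
Next 500 kWh × £0.126 = £63.00
Remaining 1192 kWh × £0.179 = £213.37
Energy charge = £329.17; + service £15.37 = £344.54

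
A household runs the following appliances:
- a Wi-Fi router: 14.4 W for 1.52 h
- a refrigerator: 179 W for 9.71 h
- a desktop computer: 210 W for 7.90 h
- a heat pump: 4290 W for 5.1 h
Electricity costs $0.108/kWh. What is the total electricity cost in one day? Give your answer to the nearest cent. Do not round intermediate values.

$2.73

Wi-Fi router: 14.4 W × 1.52 h = 22 Wh = 0.02189 kWh
refrigerator: 179 W × 9.71 h = 1,738 Wh = 1.738 kWh
desktop computer: 210 W × 7.90 h = 1,659 Wh = 1.659 kWh
heat pump: 4290 W × 5.1 h = 21,879 Wh = 21.88 kWh
Total energy = 0.02189 + 1.738 + 1.659 + 21.88 = 25.3 kWh
Cost = 25.3 kWh × $0.108 = $2.73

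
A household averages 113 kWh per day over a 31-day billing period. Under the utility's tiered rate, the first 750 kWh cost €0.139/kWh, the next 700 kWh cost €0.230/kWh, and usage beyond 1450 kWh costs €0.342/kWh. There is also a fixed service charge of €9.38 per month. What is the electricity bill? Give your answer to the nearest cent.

€976.76

Usage = 113 kWh/day × 31 days = 3503 kWh
First 750 kWh × €0.139 = €104.25
Next 700 kWh × €0.230 = €161.00
Remaining 2053 kWh × €0.342 = €702.13
Energy charge = €967.38; + service €9.38 = €976.76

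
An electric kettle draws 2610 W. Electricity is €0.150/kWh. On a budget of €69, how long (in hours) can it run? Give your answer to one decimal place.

176.2 h

Energy budget = €69 / €0.150 per kWh = 460 kWh = 460,000 Wh
Runtime = 460,000 Wh / 2610 W = 176.2 h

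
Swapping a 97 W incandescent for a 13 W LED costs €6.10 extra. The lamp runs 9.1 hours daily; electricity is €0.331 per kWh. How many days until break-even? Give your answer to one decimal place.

Power saved = 97 − 13 = 84 W
Daily energy saved = 84 W × 9.1 h = 764.4 Wh = 0.7644 kWh
Daily savings = 0.7644 × €0.331 = €0.2530
Payback = €6.10 / €0.2530 per day = 24.11 days

24.1 days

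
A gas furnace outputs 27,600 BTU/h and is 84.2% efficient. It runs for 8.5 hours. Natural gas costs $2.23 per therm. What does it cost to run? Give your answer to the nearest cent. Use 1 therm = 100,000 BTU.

Heat delivered = 27,600 BTU/h × 8.5 h = 234,600 BTU
Gas input = 234,600 / 0.842 = 278,622 BTU
= 278,622 / 100,000 = 2.786 therm
Cost = 2.786 × $2.23/therm = $6.21

$6.21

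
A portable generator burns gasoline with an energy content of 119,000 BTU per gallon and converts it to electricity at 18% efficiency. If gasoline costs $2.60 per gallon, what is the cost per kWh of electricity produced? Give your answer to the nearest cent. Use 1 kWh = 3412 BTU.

Electrical output per gallon = 119,000 BTU × 0.18 / 3412 BTU/kWh = 6.278 kWh
Cost per kWh = $2.60 / 6.278 kWh = $0.414

$0.41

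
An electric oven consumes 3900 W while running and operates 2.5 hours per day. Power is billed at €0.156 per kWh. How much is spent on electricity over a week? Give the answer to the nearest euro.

Energy = 3900 W × 2.5 h/day × 7 days = 68,250 Wh = 68.25 kWh
Cost = 68.25 kWh × €0.156/kWh = €10.65 ≈ €11

€11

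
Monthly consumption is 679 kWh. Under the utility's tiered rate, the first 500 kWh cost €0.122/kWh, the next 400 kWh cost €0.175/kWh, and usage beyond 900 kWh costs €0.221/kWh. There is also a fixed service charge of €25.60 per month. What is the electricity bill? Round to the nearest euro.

€118

First 500 kWh × €0.122 = €61.00
Next 179 kWh × €0.175 = €31.32
Remaining tier: 0 kWh (not reached)
Energy charge = €92.33; + service €25.60 = €117.93 ≈ €118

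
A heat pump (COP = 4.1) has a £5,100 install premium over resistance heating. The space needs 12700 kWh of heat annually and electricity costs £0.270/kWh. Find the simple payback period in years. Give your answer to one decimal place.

2.0 years

Resistance: 12700 kWh × £0.270 = £3,429.00/yr
Heat pump: 12700 / 4.1 = 3098 kWh in → × £0.270 = £836.34/yr
Annual savings = £2,592.66
Payback = £5,100 / £2,592.66 = 1.97 years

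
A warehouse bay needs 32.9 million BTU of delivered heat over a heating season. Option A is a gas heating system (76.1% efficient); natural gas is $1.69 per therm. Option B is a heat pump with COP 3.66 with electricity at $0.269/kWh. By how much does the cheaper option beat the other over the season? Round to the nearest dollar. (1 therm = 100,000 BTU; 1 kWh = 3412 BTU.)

Heat load = 32.9 × 10⁶ BTU = 32,900,000 BTU
Gas: input = 32,900,000 / 0.761 = 43,232,589 BTU = 432.3 therm → 432.3 × $1.69 = $730.63
Heat pump: 32,900,000 BTU / 3412 = 9,642 kWh heat; / 3.66 = 2,635 kWh in → × $0.269 = $708.69
Difference = |$730.63 − $708.69| = $21.94 ≈ $22

$22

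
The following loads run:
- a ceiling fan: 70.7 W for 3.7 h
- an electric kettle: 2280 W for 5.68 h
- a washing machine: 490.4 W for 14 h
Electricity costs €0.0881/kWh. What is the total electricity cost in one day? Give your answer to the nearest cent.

€1.77

ceiling fan: 70.7 W × 3.7 h = 262 Wh = 0.2616 kWh
electric kettle: 2280 W × 5.68 h = 12,950 Wh = 12.95 kWh
washing machine: 490.4 W × 14 h = 6,866 Wh = 6.866 kWh
Total energy = 0.2616 + 12.95 + 6.866 = 20.08 kWh
Cost = 20.08 kWh × €0.0881 = €1.77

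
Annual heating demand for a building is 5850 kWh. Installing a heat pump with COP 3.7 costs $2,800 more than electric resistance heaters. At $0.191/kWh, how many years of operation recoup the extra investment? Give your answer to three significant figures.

3.43 years

Resistance: 5850 kWh × $0.191 = $1,117.35/yr
Heat pump: 5850 / 3.7 = 1581 kWh in → × $0.191 = $301.99/yr
Annual savings = $815.36
Payback = $2,800 / $815.36 = 3.43 years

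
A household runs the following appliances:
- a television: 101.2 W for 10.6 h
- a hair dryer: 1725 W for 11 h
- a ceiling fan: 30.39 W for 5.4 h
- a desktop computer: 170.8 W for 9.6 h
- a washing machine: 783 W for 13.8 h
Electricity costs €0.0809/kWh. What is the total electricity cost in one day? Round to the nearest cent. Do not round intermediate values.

television: 101.2 W × 10.6 h = 1,073 Wh = 1.073 kWh
hair dryer: 1725 W × 11 h = 18,975 Wh = 18.98 kWh
ceiling fan: 30.39 W × 5.4 h = 164 Wh = 0.1641 kWh
desktop computer: 170.8 W × 9.6 h = 1,640 Wh = 1.64 kWh
washing machine: 783 W × 13.8 h = 10,805 Wh = 10.81 kWh
Total energy = 1.073 + 18.98 + 0.1641 + 1.64 + 10.81 = 32.66 kWh
Cost = 32.66 kWh × €0.0809 = €2.64

€2.64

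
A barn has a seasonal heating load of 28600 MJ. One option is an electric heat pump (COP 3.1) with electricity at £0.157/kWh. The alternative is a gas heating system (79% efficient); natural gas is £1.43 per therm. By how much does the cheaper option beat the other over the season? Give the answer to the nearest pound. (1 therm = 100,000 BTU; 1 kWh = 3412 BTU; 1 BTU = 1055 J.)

£88

Heat load = 28600 MJ = 28,600,000,000 J / 1055 = 27,109,005 BTU
Gas: input = 27,109,005 / 0.79 = 34,315,196 BTU = 343.2 therm → 343.2 × £1.43 = £490.71
Heat pump: 27,109,005 BTU / 3412 = 7,945 kWh heat; / 3.1 = 2,563 kWh in → × £0.157 = £402.39
Difference = |£490.71 − £402.39| = £88.32 ≈ £88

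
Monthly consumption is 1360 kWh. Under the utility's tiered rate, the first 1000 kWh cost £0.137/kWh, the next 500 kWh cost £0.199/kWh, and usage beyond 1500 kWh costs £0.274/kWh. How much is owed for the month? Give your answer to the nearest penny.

First 1000 kWh × £0.137 = £137.00
Next 360 kWh × £0.199 = £71.64
Remaining tier: 0 kWh (not reached)
Total = £208.64

£208.64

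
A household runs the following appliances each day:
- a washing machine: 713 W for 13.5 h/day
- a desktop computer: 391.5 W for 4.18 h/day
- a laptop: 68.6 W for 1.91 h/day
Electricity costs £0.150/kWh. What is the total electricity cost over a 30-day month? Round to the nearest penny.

£51.27

washing machine: 713 W × 13.5 h × 30 d = 288,765 Wh = 288.8 kWh
desktop computer: 391.5 W × 4.18 h × 30 d = 49,094 Wh = 49.09 kWh
laptop: 68.6 W × 1.91 h × 30 d = 3,931 Wh = 3.931 kWh
Total energy = 288.8 + 49.09 + 3.931 = 341.8 kWh
Cost = 341.8 kWh × £0.150 = £51.27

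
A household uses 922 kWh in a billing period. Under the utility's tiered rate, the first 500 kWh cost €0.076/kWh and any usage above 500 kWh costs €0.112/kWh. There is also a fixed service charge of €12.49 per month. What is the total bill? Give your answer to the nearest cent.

First 500 kWh × €0.076 = €38.00
Remaining 422 kWh × €0.112 = €47.26
Energy charge = €85.26; + service €12.49 = €97.75

€97.75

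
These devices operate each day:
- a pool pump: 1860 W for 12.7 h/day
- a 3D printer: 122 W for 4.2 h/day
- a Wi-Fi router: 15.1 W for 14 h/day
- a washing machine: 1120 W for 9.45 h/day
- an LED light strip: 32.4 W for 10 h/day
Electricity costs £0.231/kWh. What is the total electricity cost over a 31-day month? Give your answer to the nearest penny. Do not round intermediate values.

£252.45

pool pump: 1860 W × 12.7 h × 31 d = 732,282 Wh = 732.3 kWh
3D printer: 122 W × 4.2 h × 31 d = 15,884 Wh = 15.88 kWh
Wi-Fi router: 15.1 W × 14 h × 31 d = 6,553 Wh = 6.553 kWh
washing machine: 1120 W × 9.45 h × 31 d = 328,104 Wh = 328.1 kWh
LED light strip: 32.4 W × 10 h × 31 d = 10,044 Wh = 10.04 kWh
Total energy = 732.3 + 15.88 + 6.553 + 328.1 + 10.04 = 1,093 kWh
Cost = 1,093 kWh × £0.231 = £252.45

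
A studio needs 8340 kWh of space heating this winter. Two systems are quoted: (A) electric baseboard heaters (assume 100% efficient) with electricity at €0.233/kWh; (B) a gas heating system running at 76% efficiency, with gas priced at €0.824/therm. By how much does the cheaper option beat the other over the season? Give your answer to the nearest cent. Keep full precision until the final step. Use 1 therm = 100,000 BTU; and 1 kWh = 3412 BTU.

€1634.70

Heat load = 8340 kWh × 3412 = 28,456,080 BTU
Gas: input = 28,456,080 / 0.76 = 37,442,211 BTU = 374.4 therm → 374.4 × €0.824 = €308.52
Electric: 28,456,080 BTU / 3412 = 8,340 kWh → × €0.233 = €1,943.22
Difference = |€308.52 − €1,943.22| = €1,634.70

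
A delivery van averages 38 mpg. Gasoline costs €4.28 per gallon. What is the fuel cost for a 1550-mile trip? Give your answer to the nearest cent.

€174.58

Fuel = 1550 mi / 38 mpg = 40.79 gal
Cost = 40.79 gal × €4.28/gal = €174.58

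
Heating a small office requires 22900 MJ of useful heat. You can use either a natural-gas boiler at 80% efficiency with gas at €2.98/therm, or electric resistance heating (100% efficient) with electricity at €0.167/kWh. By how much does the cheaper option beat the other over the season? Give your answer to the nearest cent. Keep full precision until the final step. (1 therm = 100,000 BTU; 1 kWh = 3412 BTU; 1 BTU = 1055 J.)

€253.85

Heat load = 22900 MJ = 22,900,000,000 J / 1055 = 21,706,161 BTU
Gas: input = 21,706,161 / 0.80 = 27,132,701 BTU = 271.3 therm → 271.3 × €2.98 = €808.55
Electric: 21,706,161 BTU / 3412 = 6,362 kWh → × €0.167 = €1,062.41
Difference = |€808.55 − €1,062.41| = €253.85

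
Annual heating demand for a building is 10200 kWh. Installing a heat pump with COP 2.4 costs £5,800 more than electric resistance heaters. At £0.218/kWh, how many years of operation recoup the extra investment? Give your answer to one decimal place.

4.5 years

Resistance: 10200 kWh × £0.218 = £2,223.60/yr
Heat pump: 10200 / 2.4 = 4250 kWh in → × £0.218 = £926.50/yr
Annual savings = £1,297.10
Payback = £5,800 / £1,297.10 = 4.47 years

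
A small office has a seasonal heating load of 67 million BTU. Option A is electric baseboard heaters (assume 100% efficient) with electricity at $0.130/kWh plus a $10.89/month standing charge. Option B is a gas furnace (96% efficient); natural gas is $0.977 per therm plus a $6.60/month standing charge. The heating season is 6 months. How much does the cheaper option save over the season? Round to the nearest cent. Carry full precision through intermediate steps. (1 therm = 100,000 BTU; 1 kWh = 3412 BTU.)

$1896.63

Heat load = 67 × 10⁶ BTU = 67,000,000 BTU
Gas: input = 67,000,000 / 0.96 = 69,791,667 BTU = 697.9 therm → 697.9 × $0.977 = $681.86; + 6 × $6.60 standing = $721.46
Electric: 67,000,000 BTU / 3412 = 19,640 kWh → × $0.130 = $2,552.75; + 6 × $10.89 standing = $2,618.09
Difference = |$721.46 − $2,618.09| = $1,896.63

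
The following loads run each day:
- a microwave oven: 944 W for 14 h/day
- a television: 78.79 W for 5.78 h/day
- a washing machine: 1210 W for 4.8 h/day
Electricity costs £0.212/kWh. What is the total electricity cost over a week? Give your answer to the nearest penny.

microwave oven: 944 W × 14 h × 7 d = 92,512 Wh = 92.51 kWh
television: 78.79 W × 5.78 h × 7 d = 3,188 Wh = 3.188 kWh
washing machine: 1210 W × 4.8 h × 7 d = 40,656 Wh = 40.66 kWh
Total energy = 92.51 + 3.188 + 40.66 = 136.4 kWh
Cost = 136.4 kWh × £0.212 = £28.91

£28.91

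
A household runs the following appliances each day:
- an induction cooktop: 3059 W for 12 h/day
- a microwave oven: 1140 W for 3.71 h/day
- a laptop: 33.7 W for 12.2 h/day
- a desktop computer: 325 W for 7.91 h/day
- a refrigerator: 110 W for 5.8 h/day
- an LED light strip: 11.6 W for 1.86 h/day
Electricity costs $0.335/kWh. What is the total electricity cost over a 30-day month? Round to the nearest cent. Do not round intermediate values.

induction cooktop: 3059 W × 12 h × 30 d = 1,101,240 Wh = 1,101 kWh
microwave oven: 1140 W × 3.71 h × 30 d = 126,882 Wh = 126.9 kWh
laptop: 33.7 W × 12.2 h × 30 d = 12,334 Wh = 12.33 kWh
desktop computer: 325 W × 7.91 h × 30 d = 77,122 Wh = 77.12 kWh
refrigerator: 110 W × 5.8 h × 30 d = 19,140 Wh = 19.14 kWh
LED light strip: 11.6 W × 1.86 h × 30 d = 647 Wh = 0.6473 kWh
Total energy = 1,101 + 126.9 + 12.33 + 77.12 + 19.14 + 0.6473 = 1,337 kWh
Cost = 1,337 kWh × $0.335 = $448.02

$448.02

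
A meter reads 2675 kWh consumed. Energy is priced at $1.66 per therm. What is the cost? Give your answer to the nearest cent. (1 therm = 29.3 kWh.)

2675 kWh × (0.03413 therm/kWh) = 91.3 therm
Cost = 91.3 therm × $1.66/therm = $151.55

$151.55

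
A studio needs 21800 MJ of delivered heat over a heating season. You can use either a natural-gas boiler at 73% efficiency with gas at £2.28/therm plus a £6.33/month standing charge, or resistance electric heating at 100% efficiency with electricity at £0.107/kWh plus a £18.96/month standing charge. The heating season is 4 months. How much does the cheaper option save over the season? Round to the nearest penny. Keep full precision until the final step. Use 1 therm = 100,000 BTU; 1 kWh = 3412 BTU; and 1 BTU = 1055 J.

£53.14

Heat load = 21800 MJ = 21,800,000,000 J / 1055 = 20,663,507 BTU
Gas: input = 20,663,507 / 0.73 = 28,306,174 BTU = 283.1 therm → 283.1 × £2.28 = £645.38; + 4 × £6.33 standing = £670.70
Electric: 20,663,507 BTU / 3412 = 6,056 kWh → × £0.107 = £648.01; + 4 × £18.96 standing = £723.85
Difference = |£670.70 − £723.85| = £53.14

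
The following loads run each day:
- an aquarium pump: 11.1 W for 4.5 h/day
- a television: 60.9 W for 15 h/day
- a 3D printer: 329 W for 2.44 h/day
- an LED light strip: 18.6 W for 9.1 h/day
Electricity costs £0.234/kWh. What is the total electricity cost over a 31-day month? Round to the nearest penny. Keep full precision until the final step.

£14.04

aquarium pump: 11.1 W × 4.5 h × 31 d = 1,548 Wh = 1.548 kWh
television: 60.9 W × 15 h × 31 d = 28,318 Wh = 28.32 kWh
3D printer: 329 W × 2.44 h × 31 d = 24,886 Wh = 24.89 kWh
LED light strip: 18.6 W × 9.1 h × 31 d = 5,247 Wh = 5.247 kWh
Total energy = 1.548 + 28.32 + 24.89 + 5.247 = 60 kWh
Cost = 60 kWh × £0.234 = £14.04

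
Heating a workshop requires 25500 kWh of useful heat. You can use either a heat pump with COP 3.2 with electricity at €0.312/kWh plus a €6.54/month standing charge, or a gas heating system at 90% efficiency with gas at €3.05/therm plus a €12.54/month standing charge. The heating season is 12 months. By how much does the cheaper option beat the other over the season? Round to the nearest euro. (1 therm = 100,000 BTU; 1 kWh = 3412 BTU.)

Heat load = 25500 kWh × 3412 = 87,006,000 BTU
Gas: input = 87,006,000 / 0.90 = 96,673,333 BTU = 966.7 therm → 966.7 × €3.05 = €2,948.54; + 12 × €12.54 standing = €3,099.02
Heat pump: 87,006,000 BTU / 3412 = 25,500 kWh heat; / 3.2 = 7,969 kWh in → × €0.312 = €2,486.25; + 12 × €6.54 standing = €2,564.73
Difference = |€3,099.02 − €2,564.73| = €534.29 ≈ €534

€534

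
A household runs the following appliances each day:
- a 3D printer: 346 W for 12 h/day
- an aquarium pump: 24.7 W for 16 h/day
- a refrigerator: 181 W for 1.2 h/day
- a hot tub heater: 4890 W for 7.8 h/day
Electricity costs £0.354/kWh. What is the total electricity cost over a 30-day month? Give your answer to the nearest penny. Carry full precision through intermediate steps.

3D printer: 346 W × 12 h × 30 d = 124,560 Wh = 124.6 kWh
aquarium pump: 24.7 W × 16 h × 30 d = 11,856 Wh = 11.86 kWh
refrigerator: 181 W × 1.2 h × 30 d = 6,516 Wh = 6.516 kWh
hot tub heater: 4890 W × 7.8 h × 30 d = 1,144,260 Wh = 1,144 kWh
Total energy = 124.6 + 11.86 + 6.516 + 1,144 = 1,287 kWh
Cost = 1,287 kWh × £0.354 = £455.67

£455.67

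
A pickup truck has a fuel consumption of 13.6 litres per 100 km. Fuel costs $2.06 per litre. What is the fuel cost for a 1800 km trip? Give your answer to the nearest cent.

Fuel = 13.6 L/100 km × 1800 km / 100 = 244.8 L
Cost = 244.8 L × $2.06/L = $504.29

$504.29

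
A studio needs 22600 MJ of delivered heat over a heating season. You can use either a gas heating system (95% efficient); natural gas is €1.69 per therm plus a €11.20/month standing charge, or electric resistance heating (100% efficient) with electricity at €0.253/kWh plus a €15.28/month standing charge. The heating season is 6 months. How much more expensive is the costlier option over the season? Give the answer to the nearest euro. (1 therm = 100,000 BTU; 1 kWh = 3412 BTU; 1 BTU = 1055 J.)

Heat load = 22600 MJ = 22,600,000,000 J / 1055 = 21,421,801 BTU
Gas: input = 21,421,801 / 0.95 = 22,549,264 BTU = 225.5 therm → 225.5 × €1.69 = €381.08; + 6 × €11.20 standing = €448.28
Electric: 21,421,801 BTU / 3412 = 6,278 kWh → × €0.253 = €1,588.43; + 6 × €15.28 standing = €1,680.11
Difference = |€448.28 − €1,680.11| = €1,231.83 ≈ €1232

€1232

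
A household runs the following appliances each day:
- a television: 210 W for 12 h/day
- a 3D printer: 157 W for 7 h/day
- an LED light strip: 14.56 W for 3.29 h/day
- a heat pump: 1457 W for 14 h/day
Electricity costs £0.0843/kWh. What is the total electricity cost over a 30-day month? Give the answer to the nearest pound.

television: 210 W × 12 h × 30 d = 75,600 Wh = 75.6 kWh
3D printer: 157 W × 7 h × 30 d = 32,970 Wh = 32.97 kWh
LED light strip: 14.56 W × 3.29 h × 30 d = 1,437 Wh = 1.437 kWh
heat pump: 1457 W × 14 h × 30 d = 611,940 Wh = 611.9 kWh
Total energy = 75.6 + 32.97 + 1.437 + 611.9 = 721.9 kWh
Cost = 721.9 kWh × £0.0843 = £60.86 ≈ £61

£61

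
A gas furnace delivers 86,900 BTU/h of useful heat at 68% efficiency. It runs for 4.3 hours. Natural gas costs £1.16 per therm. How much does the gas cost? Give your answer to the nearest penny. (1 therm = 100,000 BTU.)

£6.37

Heat delivered = 86,900 BTU/h × 4.3 h = 373,670 BTU
Gas input = 373,670 / 0.68 = 549,515 BTU
= 549,515 / 100,000 = 5.495 therm
Cost = 5.495 × £1.16/therm = £6.37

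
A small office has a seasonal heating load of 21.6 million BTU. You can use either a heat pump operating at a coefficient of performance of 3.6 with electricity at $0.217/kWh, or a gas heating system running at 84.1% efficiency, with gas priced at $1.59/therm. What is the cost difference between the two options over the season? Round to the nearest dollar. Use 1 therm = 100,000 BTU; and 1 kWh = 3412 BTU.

$27

Heat load = 21.6 × 10⁶ BTU = 21,600,000 BTU
Gas: input = 21,600,000 / 0.841 = 25,683,710 BTU = 256.8 therm → 256.8 × $1.59 = $408.37
Heat pump: 21,600,000 BTU / 3412 = 6,331 kWh heat; / 3.6 = 1,758 kWh in → × $0.217 = $381.59
Difference = |$408.37 − $381.59| = $26.78 ≈ $27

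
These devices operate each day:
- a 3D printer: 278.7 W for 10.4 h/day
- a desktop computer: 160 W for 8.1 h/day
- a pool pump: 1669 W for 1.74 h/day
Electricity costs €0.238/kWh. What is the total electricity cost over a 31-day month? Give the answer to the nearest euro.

€52

3D printer: 278.7 W × 10.4 h × 31 d = 89,853 Wh = 89.85 kWh
desktop computer: 160 W × 8.1 h × 31 d = 40,176 Wh = 40.18 kWh
pool pump: 1669 W × 1.74 h × 31 d = 90,026 Wh = 90.03 kWh
Total energy = 89.85 + 40.18 + 90.03 = 220.1 kWh
Cost = 220.1 kWh × €0.238 = €52.37 ≈ €52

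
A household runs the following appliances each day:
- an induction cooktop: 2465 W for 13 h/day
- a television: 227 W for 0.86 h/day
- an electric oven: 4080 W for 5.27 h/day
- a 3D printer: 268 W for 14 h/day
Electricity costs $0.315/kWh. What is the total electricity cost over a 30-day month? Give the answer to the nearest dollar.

induction cooktop: 2465 W × 13 h × 30 d = 961,350 Wh = 961.4 kWh
television: 227 W × 0.86 h × 30 d = 5,857 Wh = 5.857 kWh
electric oven: 4080 W × 5.27 h × 30 d = 645,048 Wh = 645 kWh
3D printer: 268 W × 14 h × 30 d = 112,560 Wh = 112.6 kWh
Total energy = 961.4 + 5.857 + 645 + 112.6 = 1,725 kWh
Cost = 1,725 kWh × $0.315 = $543.32 ≈ $543

$543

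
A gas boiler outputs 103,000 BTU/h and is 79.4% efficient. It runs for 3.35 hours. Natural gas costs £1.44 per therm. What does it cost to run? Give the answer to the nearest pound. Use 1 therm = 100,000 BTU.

£6

Heat delivered = 103,000 BTU/h × 3.35 h = 345,050 BTU
Gas input = 345,050 / 0.794 = 434,572 BTU
= 434,572 / 100,000 = 4.346 therm
Cost = 4.346 × £1.44/therm = £6.26 ≈ £6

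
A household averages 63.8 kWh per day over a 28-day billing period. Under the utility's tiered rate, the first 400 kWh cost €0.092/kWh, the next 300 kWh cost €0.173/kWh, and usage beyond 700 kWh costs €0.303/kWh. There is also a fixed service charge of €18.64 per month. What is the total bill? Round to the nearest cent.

Usage = 63.8 kWh/day × 28 days = 1786.4 kWh
First 400 kWh × €0.092 = €36.80
Next 300 kWh × €0.173 = €51.90
Remaining 1086.4 kWh × €0.303 = €329.18
Energy charge = €417.88; + service €18.64 = €436.52

€436.52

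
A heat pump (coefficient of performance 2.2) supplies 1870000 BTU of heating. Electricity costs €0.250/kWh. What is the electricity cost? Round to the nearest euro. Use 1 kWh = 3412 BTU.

Heat delivered = 1,870,000 BTU / 3412 = 548.1 kWh
Electrical input = 548.1 kWh / 2.2 = 249.1 kWh
Cost = 249.1 × €0.250/kWh = €62.28 ≈ €62

€62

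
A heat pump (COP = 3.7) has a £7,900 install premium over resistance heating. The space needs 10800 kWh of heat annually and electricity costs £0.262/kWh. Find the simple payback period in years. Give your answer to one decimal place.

Resistance: 10800 kWh × £0.262 = £2,829.60/yr
Heat pump: 10800 / 3.7 = 2919 kWh in → × £0.262 = £764.76/yr
Annual savings = £2,064.84
Payback = £7,900 / £2,064.84 = 3.83 years

3.8 years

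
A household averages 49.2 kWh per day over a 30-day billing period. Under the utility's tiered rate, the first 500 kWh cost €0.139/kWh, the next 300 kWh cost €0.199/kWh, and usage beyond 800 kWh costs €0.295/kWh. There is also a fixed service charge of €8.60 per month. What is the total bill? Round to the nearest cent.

€337.22

Usage = 49.2 kWh/day × 30 days = 1476 kWh
First 500 kWh × €0.139 = €69.50
Next 300 kWh × €0.199 = €59.70
Remaining 676 kWh × €0.295 = €199.42
Energy charge = €328.62; + service €8.60 = €337.22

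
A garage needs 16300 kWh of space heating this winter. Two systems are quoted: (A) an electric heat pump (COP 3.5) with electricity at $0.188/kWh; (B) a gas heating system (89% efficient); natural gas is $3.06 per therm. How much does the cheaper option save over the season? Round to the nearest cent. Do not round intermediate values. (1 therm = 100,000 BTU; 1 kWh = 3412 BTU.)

$1036.63

Heat load = 16300 kWh × 3412 = 55,615,600 BTU
Gas: input = 55,615,600 / 0.89 = 62,489,438 BTU = 624.9 therm → 624.9 × $3.06 = $1,912.18
Heat pump: 55,615,600 BTU / 3412 = 16,300 kWh heat; / 3.5 = 4,657 kWh in → × $0.188 = $875.54
Difference = |$1,912.18 − $875.54| = $1,036.63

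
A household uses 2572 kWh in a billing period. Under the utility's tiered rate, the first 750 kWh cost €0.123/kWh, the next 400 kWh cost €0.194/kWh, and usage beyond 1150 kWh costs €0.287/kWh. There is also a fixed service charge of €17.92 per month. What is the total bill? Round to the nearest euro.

First 750 kWh × €0.123 = €92.25
Next 400 kWh × €0.194 = €77.60
Remaining 1422 kWh × €0.287 = €408.11
Energy charge = €577.96; + service €17.92 = €595.88 ≈ €596

€596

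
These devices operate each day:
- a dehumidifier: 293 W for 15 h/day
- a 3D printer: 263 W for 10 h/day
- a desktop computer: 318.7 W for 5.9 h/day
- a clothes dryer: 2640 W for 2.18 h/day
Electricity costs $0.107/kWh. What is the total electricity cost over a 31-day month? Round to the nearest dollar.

$49

dehumidifier: 293 W × 15 h × 31 d = 136,245 Wh = 136.2 kWh
3D printer: 263 W × 10 h × 31 d = 81,530 Wh = 81.53 kWh
desktop computer: 318.7 W × 5.9 h × 31 d = 58,290 Wh = 58.29 kWh
clothes dryer: 2640 W × 2.18 h × 31 d = 178,411 Wh = 178.4 kWh
Total energy = 136.2 + 81.53 + 58.29 + 178.4 = 454.5 kWh
Cost = 454.5 kWh × $0.107 = $48.63 ≈ $49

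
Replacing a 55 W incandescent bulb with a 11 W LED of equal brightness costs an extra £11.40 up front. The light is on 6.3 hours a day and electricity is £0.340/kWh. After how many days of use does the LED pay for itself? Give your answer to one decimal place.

121.0 days

Power saved = 55 − 11 = 44 W
Daily energy saved = 44 W × 6.3 h = 277.2 Wh = 0.2772 kWh
Daily savings = 0.2772 × £0.340 = £0.0942
Payback = £11.40 / £0.0942 per day = 121 days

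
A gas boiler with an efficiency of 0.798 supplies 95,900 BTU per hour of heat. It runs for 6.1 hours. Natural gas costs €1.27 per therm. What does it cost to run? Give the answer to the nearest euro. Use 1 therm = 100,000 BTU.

€9

Heat delivered = 95,900 BTU/h × 6.1 h = 584,990 BTU
Gas input = 584,990 / 0.798 = 733,070 BTU
= 733,070 / 100,000 = 7.331 therm
Cost = 7.331 × €1.27/therm = €9.31 ≈ €9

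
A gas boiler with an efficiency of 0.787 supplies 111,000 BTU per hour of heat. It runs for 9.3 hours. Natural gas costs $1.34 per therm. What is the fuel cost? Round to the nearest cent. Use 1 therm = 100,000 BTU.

$17.58

Heat delivered = 111,000 BTU/h × 9.3 h = 1,032,300 BTU
Gas input = 1,032,300 / 0.787 = 1,311,690 BTU
= 1,311,690 / 100,000 = 13.12 therm
Cost = 13.12 × $1.34/therm = $17.58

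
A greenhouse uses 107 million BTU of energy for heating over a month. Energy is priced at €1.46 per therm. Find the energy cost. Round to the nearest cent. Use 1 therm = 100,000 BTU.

€1562.20

107 million BTU × (10 therm/million BTU) = 1,070 therm
Cost = 1,070 therm × €1.46/therm = €1,562.20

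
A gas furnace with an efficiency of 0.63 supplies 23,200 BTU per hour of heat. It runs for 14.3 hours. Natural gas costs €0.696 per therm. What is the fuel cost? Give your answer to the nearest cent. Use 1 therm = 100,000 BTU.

Heat delivered = 23,200 BTU/h × 14.3 h = 331,760 BTU
Gas input = 331,760 / 0.63 = 526,603 BTU
= 526,603 / 100,000 = 5.266 therm
Cost = 5.266 × €0.696/therm = €3.67

€3.67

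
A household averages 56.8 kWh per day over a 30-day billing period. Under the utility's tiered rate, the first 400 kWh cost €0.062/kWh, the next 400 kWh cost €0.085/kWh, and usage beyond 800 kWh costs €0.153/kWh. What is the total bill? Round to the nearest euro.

Usage = 56.8 kWh/day × 30 days = 1704 kWh
First 400 kWh × €0.062 = €24.80
Next 400 kWh × €0.085 = €34.00
Remaining 904 kWh × €0.153 = €138.31
Total = €197.11 ≈ €197

€197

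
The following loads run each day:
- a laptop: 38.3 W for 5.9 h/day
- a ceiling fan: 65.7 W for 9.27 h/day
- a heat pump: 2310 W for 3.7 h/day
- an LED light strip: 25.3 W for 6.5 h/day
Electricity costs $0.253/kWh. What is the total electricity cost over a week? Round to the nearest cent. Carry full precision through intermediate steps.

$16.91

laptop: 38.3 W × 5.9 h × 7 d = 1,582 Wh = 1.582 kWh
ceiling fan: 65.7 W × 9.27 h × 7 d = 4,263 Wh = 4.263 kWh
heat pump: 2310 W × 3.7 h × 7 d = 59,829 Wh = 59.83 kWh
LED light strip: 25.3 W × 6.5 h × 7 d = 1,151 Wh = 1.151 kWh
Total energy = 1.582 + 4.263 + 59.83 + 1.151 = 66.83 kWh
Cost = 66.83 kWh × $0.253 = $16.91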